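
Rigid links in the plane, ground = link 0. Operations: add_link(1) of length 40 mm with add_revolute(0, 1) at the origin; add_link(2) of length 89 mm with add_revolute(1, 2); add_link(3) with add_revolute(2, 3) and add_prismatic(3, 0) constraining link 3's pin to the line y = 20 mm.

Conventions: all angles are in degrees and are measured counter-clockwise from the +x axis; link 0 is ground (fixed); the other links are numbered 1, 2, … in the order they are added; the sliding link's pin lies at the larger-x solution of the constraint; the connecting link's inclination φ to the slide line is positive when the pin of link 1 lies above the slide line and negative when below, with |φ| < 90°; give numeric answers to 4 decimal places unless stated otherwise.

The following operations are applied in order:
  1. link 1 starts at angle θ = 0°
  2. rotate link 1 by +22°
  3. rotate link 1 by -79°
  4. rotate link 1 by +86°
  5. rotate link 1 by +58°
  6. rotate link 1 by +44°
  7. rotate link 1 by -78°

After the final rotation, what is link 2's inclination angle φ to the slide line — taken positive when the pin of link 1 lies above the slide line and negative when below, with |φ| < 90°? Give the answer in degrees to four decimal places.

geometry: r = 40 mm, L = 89 mm, e = 20 mm; θ starts at 0°
rotate link 1 by +22°: θ ← 0° +22° = 22°
rotate link 1 by -79°: θ ← 22° -79° = -57°
rotate link 1 by +86°: θ ← -57° +86° = 29°
rotate link 1 by +58°: θ ← 29° +58° = 87°
rotate link 1 by +44°: θ ← 87° +44° = 131°
rotate link 1 by -78°: θ ← 131° -78° = 53°
h = r sin θ − e = 31.945420 − 20 = 11.945420
sin φ = h / L = 11.945420 / 89 = 0.13421821
φ = arcsin(0.13421821) = 7.713415°

7.7134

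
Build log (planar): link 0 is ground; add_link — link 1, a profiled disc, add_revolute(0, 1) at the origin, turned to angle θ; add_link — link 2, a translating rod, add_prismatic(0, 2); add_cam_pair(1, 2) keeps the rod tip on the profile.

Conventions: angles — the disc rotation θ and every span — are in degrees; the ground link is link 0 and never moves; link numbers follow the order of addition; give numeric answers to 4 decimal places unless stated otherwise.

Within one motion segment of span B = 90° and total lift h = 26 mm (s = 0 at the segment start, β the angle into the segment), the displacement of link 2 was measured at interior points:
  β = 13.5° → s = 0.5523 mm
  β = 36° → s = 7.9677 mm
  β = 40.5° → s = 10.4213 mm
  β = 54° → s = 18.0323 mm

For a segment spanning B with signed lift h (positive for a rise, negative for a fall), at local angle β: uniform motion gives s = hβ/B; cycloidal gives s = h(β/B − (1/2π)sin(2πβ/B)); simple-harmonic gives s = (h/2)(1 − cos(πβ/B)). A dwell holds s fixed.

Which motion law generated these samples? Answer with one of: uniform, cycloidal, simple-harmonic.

candidates at β/B = r: uniform s = h·r (linear in β); cycloidal s = h·(r − sin(2πr)/(2π)); simple-harmonic s = (h/2)(1 − cos(πr))
β=13.5°: printed 0.5523 | uniform 3.9000, cycloidal 0.5523, simple-harmonic 1.4169
β=36°: printed 7.9677 | uniform 10.4000, cycloidal 7.9677, simple-harmonic 8.9828
β=40.5°: printed 10.4213 | uniform 11.7000, cycloidal 10.4213, simple-harmonic 10.9664
β=54°: printed 18.0323 | uniform 15.6000, cycloidal 18.0323, simple-harmonic 17.0172
only one law matches every sample → cycloidal

cycloidal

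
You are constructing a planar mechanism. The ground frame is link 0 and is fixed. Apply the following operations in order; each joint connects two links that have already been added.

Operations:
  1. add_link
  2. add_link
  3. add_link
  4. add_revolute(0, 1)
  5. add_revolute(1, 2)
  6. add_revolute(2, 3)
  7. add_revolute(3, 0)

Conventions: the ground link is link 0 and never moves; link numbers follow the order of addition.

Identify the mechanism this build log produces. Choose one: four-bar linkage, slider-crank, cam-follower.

links: 4 (incl. ground); joints: 4 revolute, 0 prismatic, 0 higher (cam) pair, forming one closed loop
4 links in a single 4R loop → four-bar linkage

four-bar linkage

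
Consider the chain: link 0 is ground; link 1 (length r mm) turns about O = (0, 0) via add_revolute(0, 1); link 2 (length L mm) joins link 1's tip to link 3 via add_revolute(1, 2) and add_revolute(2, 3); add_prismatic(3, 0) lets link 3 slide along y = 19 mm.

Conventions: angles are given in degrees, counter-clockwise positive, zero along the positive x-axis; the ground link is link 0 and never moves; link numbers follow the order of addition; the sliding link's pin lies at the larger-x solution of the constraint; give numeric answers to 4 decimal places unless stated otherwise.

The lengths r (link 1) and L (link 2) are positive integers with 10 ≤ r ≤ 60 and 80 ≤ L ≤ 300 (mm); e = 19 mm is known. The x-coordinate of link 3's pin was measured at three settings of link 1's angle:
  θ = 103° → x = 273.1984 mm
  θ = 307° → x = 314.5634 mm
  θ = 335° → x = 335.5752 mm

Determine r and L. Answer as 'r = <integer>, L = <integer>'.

constraint per measurement: (x − r cos θ)² + (r sin θ − e)² = L²
subtracting the θ₁ and θ₂ equations cancels the r² and L² terms:
r = (x₁² − x₂²) / (2[(x₁cos θ₁ + e sin θ₁) − (x₂cos θ₂ + e sin θ₂)]) = 56.0000 → r = 56
L² = (x₁ − r cos θ₁)² + (r sin θ₁ − e)² = 82944.0083 → L = 288.0000 → L = 288
check at θ₃=335°: x = 335.5752 (printed 335.5752) ✓

r = 56, L = 288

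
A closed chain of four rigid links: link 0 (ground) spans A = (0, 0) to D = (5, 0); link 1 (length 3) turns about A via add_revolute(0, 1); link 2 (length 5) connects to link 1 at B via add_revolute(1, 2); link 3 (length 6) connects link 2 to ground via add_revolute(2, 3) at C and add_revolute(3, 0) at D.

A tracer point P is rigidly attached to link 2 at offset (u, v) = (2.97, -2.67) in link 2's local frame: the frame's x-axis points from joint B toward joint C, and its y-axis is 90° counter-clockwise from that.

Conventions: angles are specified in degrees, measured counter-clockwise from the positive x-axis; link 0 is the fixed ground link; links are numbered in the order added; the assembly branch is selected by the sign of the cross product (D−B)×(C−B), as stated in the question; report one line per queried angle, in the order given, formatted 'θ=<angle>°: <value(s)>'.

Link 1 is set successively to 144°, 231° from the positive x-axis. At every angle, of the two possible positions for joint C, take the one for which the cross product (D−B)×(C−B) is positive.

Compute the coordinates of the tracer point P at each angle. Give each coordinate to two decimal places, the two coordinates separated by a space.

A=(0,0), D=(5.00,0)
θ=144°: B = A + 3.00·(cos144°, sin144°) = (-2.4271, 1.7634)
θ=144°: |BD| = 7.6335
θ=144°: circle(B,5.00) ∩ circle(D,6.00): a=3.0962, h=3.9260
θ=144°:   candidates: C₊=(1.4924,4.8679) cross=29.969; C₋=(-0.3215,-2.7717) cross=-29.969
θ=144°:   branch + wants cross > 0 → take C=(1.4924,4.8679) (cross=29.969)
θ=144°: ex = (C−B)/|BC| = (0.7839,0.6209); ey = (-0.6209,0.7839)
θ=144°: P = B + 2.97·ex + -2.67·ey = (1.5589,1.5145)
θ=231°: B = A + 3.00·(cos231°, sin231°) = (-1.8880, -2.3314)
θ=231°: |BD| = 7.2718
θ=231°: circle(B,5.00) ∩ circle(D,6.00): a=2.8796, h=4.0875
θ=231°:   candidates: C₊=(-0.4709,2.4636) cross=29.724; C₋=(2.1501,-5.2800) cross=-29.724
θ=231°:   branch + wants cross > 0 → take C=(-0.4709,2.4636) (cross=29.724)
θ=231°: ex = (C−B)/|BC| = (0.2834,0.9590); ey = (-0.9590,0.2834)
θ=231°: P = B + 2.97·ex + -2.67·ey = (1.5143,-0.2399)

θ=144°: 1.56 1.51
θ=231°: 1.51 -0.24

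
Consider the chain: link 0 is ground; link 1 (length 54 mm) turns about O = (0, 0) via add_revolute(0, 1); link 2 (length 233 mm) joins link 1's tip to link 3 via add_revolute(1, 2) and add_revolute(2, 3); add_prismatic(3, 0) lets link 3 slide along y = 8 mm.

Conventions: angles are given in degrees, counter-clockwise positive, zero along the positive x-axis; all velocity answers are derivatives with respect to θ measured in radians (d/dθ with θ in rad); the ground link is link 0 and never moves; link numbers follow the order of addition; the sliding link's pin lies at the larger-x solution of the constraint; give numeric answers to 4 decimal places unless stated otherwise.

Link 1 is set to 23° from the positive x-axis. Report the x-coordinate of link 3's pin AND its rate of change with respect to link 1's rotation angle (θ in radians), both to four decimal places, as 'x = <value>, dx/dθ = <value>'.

geometry: r = 54 mm, L = 233 mm, e = 8 mm
crank pin P = (r cos θ, r sin θ) = (49.707262, 21.099481)
h = r sin θ − e = 21.099481 − 8 = 13.099481
x = r cos θ + √(L² − h²) = 49.707262 + 232.631476 = 282.338738
dx/dθ = −r sin θ − h·r cos θ/√(L² − h²) (θ in radians; h = 13.099481) = -23.898497

x = 282.3387, dx/dθ = -23.8985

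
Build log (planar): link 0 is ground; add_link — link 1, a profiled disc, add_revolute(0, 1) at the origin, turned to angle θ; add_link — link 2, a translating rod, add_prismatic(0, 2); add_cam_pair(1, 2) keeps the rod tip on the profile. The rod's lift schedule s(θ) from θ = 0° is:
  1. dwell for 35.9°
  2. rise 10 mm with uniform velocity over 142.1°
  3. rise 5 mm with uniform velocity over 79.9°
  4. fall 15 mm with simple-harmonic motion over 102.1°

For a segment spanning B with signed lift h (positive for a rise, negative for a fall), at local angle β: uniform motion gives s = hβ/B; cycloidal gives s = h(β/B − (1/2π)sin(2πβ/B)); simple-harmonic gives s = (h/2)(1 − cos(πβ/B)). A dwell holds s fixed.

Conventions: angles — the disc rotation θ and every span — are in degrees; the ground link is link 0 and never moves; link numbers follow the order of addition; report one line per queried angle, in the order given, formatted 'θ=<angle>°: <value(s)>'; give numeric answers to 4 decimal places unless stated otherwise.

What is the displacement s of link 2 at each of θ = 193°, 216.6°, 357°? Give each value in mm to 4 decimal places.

seg 1 [0°–35.9°] dwell: s stays 0.0000
seg 2 [35.9°–178°] uniform, h=10: full span → s += 10 → s = 10.0000
seg 3 [178°–257.9°] uniform, h=5: θ=193° here. β=15, B=79.9. 5·15/79.9 = 0.9387 → s = 10.9387
seg 3 [178°–257.9°] uniform, h=5: θ=216.6° here. β=38.6, B=79.9. 5·38.6/79.9 = 2.4155 → s = 12.4155
seg 3 [178°–257.9°] uniform, h=5: full span → s += 5 → s = 15.0000
seg 4 [257.9°–360°] simple-harmonic, h=-15: θ=357° here. β=99.1, B=102.1. -15/2·(1 − cos(π·0.9706)) = -14.9681 → s = 0.0319

θ=193°: 10.9387
θ=216.6°: 12.4155
θ=357°: 0.0319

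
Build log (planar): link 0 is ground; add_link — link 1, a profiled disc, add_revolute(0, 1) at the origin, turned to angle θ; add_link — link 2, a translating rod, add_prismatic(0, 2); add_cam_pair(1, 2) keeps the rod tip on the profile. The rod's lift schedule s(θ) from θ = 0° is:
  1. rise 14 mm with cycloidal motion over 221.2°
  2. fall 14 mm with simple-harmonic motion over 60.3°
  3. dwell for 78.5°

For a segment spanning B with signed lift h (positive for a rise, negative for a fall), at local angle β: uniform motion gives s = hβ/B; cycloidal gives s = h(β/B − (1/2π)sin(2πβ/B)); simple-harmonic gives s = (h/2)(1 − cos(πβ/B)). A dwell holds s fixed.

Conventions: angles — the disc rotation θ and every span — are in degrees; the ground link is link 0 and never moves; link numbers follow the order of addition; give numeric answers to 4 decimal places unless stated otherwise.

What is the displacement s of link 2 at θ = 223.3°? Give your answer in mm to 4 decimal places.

seg 1 [0°–221.2°] cycloidal, h=14: full span → s += 14 → s = 14.0000
seg 2 [221.2°–281.5°] simple-harmonic, h=-14: θ=223.3° here. β=2.1, B=60.3. -14/2·(1 − cos(π·0.0348)) = -0.0419 → s = 13.9581

13.9581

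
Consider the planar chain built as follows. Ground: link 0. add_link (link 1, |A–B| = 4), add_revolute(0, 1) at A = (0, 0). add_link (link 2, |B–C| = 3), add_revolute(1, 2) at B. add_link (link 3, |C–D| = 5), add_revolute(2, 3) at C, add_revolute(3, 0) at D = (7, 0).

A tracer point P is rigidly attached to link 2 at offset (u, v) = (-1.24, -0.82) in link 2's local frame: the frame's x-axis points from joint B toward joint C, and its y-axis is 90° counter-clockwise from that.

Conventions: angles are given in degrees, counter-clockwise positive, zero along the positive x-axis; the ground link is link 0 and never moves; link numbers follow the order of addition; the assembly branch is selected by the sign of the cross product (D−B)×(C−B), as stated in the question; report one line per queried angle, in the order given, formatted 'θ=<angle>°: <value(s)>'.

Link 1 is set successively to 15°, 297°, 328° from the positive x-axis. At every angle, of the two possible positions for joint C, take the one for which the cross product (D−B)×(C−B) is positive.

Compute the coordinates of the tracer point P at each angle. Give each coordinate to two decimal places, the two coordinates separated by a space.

A=(0,0), D=(7.00,0)
θ=15°: B = A + 4.00·(cos15°, sin15°) = (3.8637, 1.0353)
θ=15°: |BD| = 3.3027
θ=15°: circle(B,3.00) ∩ circle(D,5.00): a=-0.7708, h=2.8993
θ=15°:   candidates: C₊=(4.0405,4.0301) cross=9.576; C₋=(2.2229,-1.4763) cross=-9.576
θ=15°:   branch + wants cross > 0 → take C=(4.0405,4.0301) (cross=9.576)
θ=15°: ex = (C−B)/|BC| = (0.0589,0.9983); ey = (-0.9983,0.0589)
θ=15°: P = B + -1.24·ex + -0.82·ey = (4.6092,-0.2509)
θ=297°: B = A + 4.00·(cos297°, sin297°) = (1.8160, -3.5640)
θ=297°: |BD| = 6.2910
θ=297°: circle(B,3.00) ∩ circle(D,5.00): a=1.8738, h=2.3428
θ=297°:   candidates: C₊=(2.0328,-0.5719) cross=14.739; C₋=(4.6873,-4.4330) cross=-14.739
θ=297°:   branch + wants cross > 0 → take C=(2.0328,-0.5719) (cross=14.739)
θ=297°: ex = (C−B)/|BC| = (0.0723,0.9974); ey = (-0.9974,0.0723)
θ=297°: P = B + -1.24·ex + -0.82·ey = (2.5442,-4.8601)
θ=328°: B = A + 4.00·(cos328°, sin328°) = (3.3922, -2.1197)
θ=328°: |BD| = 4.1844
θ=328°: circle(B,3.00) ∩ circle(D,5.00): a=0.1803, h=2.9946
θ=328°:   candidates: C₊=(2.0307,0.5536) cross=12.531; C₋=(5.0646,-4.6102) cross=-12.531
θ=328°:   branch + wants cross > 0 → take C=(2.0307,0.5536) (cross=12.531)
θ=328°: ex = (C−B)/|BC| = (-0.4538,0.8911); ey = (-0.8911,-0.4538)
θ=328°: P = B + -1.24·ex + -0.82·ey = (4.6856,-2.8525)

θ=15°: 4.61 -0.25
θ=297°: 2.54 -4.86
θ=328°: 4.69 -2.85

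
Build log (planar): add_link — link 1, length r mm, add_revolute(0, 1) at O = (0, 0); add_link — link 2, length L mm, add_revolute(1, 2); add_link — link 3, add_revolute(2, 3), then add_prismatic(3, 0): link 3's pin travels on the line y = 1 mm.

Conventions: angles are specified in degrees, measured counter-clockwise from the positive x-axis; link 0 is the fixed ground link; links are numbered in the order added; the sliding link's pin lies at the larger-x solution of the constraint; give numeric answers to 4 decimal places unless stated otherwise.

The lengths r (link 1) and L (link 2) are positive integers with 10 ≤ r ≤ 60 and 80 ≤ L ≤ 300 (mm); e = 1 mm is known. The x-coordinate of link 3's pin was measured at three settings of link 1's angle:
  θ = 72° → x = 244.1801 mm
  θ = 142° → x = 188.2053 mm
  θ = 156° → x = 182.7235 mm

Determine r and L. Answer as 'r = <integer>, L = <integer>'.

constraint per measurement: (x − r cos θ)² + (r sin θ − e)² = L²
subtracting the θ₁ and θ₂ equations cancels the r² and L² terms:
r = (x₁² − x₂²) / (2[(x₁cos θ₁ + e sin θ₁) − (x₂cos θ₂ + e sin θ₂)]) = 54.0000 → r = 54
L² = (x₁ − r cos θ₁)² + (r sin θ₁ − e)² = 54288.9807 → L = 233.0000 → L = 233
check at θ₃=156°: x = 182.7235 (printed 182.7235) ✓

r = 54, L = 233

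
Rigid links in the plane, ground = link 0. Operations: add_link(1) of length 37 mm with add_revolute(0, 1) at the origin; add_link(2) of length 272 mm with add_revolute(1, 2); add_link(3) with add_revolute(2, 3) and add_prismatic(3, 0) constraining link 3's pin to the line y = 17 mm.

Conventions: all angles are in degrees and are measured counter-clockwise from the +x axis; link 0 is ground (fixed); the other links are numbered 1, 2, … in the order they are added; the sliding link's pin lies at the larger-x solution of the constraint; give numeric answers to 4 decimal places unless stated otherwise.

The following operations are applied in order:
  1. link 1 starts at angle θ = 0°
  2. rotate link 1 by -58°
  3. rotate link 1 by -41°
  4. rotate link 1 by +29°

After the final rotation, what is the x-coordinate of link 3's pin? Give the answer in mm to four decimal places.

geometry: r = 37 mm, L = 272 mm, e = 17 mm; θ starts at 0°
rotate link 1 by -58°: θ ← 0° -58° = -58°
rotate link 1 by -41°: θ ← -58° -41° = -99°
rotate link 1 by +29°: θ ← -99° +29° = -70°
crank pin P = (r cos θ, r sin θ) = (12.654745, -34.768627)
h = r sin θ − e = -34.768627 − 17 = -51.768627
x = r cos θ + √(L² − h²) = 12.654745 + 267.028106 = 279.682851

279.6829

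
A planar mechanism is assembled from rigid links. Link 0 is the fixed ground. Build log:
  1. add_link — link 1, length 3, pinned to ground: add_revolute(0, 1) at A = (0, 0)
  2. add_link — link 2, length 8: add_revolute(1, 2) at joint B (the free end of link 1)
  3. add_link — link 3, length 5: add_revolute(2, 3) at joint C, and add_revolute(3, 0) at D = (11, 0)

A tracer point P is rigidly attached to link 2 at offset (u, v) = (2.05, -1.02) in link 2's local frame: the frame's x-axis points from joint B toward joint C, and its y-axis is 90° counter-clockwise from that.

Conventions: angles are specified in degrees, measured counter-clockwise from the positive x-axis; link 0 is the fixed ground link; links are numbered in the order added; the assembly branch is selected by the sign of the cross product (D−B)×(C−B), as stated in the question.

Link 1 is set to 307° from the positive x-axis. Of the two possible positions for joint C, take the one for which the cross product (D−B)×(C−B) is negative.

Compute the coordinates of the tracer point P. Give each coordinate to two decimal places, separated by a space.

A=(0,0), D=(11.00,0)
B = A + 3.00·(cos307°, sin307°) = (1.8054, -2.3959)
|BD| = 9.5016
circle(B,8.00) ∩ circle(D,5.00): a=6.8031, h=4.2093
  candidates: C₊=(7.3273,3.3928) cross=39.995; C₋=(9.4501,-4.7537) cross=-39.995
  branch - wants cross < 0 → take C=(9.4501,-4.7537) (cross=-39.995)
ex = (C−B)/|BC| = (0.9556,-0.2947); ey = (0.2947,0.9556)
P = B + 2.05·ex + -1.02·ey = (3.4638,-3.9748)

3.46 -3.97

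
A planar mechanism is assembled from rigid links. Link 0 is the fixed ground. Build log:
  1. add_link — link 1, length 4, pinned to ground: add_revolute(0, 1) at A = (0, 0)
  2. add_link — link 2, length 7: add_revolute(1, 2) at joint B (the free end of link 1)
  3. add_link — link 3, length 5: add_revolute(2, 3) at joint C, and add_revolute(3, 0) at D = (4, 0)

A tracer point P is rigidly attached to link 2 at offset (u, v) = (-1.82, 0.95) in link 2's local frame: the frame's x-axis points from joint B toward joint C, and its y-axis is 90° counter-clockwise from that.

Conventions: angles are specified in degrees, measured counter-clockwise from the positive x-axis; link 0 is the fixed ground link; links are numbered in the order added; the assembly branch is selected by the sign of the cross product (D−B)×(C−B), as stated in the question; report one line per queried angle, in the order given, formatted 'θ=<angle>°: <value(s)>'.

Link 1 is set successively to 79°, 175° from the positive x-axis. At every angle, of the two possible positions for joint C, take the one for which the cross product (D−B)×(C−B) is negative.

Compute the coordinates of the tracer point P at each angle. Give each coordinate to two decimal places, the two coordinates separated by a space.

A=(0,0), D=(4.00,0)
θ=79°: B = A + 4.00·(cos79°, sin79°) = (0.7632, 3.9265)
θ=79°: |BD| = 5.0886
θ=79°: circle(B,7.00) ∩ circle(D,5.00): a=4.9025, h=4.9965
θ=79°:   candidates: C₊=(7.7371,3.3218) cross=25.425; C₋=(0.0262,-3.0346) cross=-25.425
θ=79°:   branch - wants cross < 0 → take C=(0.0262,-3.0346) (cross=-25.425)
θ=79°: ex = (C−B)/|BC| = (-0.1053,-0.9944); ey = (0.9944,-0.1053)
θ=79°: P = B + -1.82·ex + 0.95·ey = (1.8996,5.6364)
θ=175°: B = A + 4.00·(cos175°, sin175°) = (-3.9848, 0.3486)
θ=175°: |BD| = 7.9924
θ=175°: circle(B,7.00) ∩ circle(D,5.00): a=5.4976, h=4.3331
θ=175°:   candidates: C₊=(1.6966,4.4378) cross=34.632; C₋=(1.3186,-4.2202) cross=-34.632
θ=175°:   branch - wants cross < 0 → take C=(1.3186,-4.2202) (cross=-34.632)
θ=175°: ex = (C−B)/|BC| = (0.7576,-0.6527); ey = (0.6527,0.7576)
θ=175°: P = B + -1.82·ex + 0.95·ey = (-4.7436,2.2563)

θ=79°: 1.90 5.64
θ=175°: -4.74 2.26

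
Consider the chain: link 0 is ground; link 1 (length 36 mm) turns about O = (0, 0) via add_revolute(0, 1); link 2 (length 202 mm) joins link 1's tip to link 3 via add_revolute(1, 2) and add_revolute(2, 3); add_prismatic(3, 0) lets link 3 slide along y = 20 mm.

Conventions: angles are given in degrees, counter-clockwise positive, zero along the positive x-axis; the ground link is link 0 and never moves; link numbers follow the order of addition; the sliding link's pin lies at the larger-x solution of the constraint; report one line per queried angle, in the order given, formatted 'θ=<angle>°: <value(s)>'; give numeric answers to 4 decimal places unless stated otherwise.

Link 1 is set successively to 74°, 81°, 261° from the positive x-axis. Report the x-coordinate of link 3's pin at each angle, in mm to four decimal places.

geometry: r = 36 mm, L = 202 mm, e = 20 mm
θ=74°: crank pin P = (r cos θ, r sin θ) = (9.922945, 34.605421)
θ=74°: h = r sin θ − e = 34.605421 − 20 = 14.605421
θ=74°: x = r cos θ + √(L² − h²) = 9.922945 + 201.471292 = 211.394237
θ=81°: crank pin P = (r cos θ, r sin θ) = (5.631641, 35.556780)
θ=81°: h = r sin θ − e = 35.556780 − 20 = 15.556780
θ=81°: x = r cos θ + √(L² − h²) = 5.631641 + 201.400066 = 207.031707
θ=261°: crank pin P = (r cos θ, r sin θ) = (-5.631641, -35.556780)
θ=261°: h = r sin θ − e = -35.556780 − 20 = -55.556780
θ=261°: x = r cos θ + √(L² − h²) = -5.631641 + 194.209794 = 188.578153

θ=74°: 211.3942
θ=81°: 207.0317
θ=261°: 188.5782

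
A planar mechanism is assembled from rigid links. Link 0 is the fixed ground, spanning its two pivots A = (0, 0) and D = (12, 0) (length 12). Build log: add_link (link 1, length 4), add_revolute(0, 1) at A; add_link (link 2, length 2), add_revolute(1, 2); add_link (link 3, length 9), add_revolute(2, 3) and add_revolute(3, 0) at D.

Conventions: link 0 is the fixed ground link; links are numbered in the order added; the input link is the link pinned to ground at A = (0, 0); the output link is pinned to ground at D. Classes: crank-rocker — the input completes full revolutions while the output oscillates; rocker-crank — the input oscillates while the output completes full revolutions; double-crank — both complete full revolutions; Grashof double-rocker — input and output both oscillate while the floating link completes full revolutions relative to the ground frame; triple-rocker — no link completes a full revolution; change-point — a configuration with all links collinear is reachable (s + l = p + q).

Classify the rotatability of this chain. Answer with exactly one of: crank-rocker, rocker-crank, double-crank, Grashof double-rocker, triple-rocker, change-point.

lengths: ground=12, input=4, coupler=2, output=9
sorted: s=2 (shortest), l=12 (longest), p+q=13
s + l = 14 vs p + q = 13
s + l > p + q → non-Grashof → no link fully rotates → triple-rocker

triple-rocker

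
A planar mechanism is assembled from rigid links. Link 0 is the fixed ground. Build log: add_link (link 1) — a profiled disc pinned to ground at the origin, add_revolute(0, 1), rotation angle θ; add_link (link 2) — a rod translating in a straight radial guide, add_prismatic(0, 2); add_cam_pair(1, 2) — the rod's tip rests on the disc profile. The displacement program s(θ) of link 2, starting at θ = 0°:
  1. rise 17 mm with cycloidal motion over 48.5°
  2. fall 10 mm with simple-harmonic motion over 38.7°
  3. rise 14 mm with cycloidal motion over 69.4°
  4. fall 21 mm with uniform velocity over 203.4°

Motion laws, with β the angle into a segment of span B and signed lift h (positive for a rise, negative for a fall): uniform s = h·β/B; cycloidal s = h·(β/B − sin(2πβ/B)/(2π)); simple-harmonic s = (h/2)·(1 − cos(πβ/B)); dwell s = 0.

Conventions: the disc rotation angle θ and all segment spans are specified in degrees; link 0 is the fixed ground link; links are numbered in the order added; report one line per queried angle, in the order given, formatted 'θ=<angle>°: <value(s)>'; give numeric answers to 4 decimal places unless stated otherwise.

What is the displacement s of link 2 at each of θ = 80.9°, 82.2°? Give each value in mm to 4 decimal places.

seg 1 [0°–48.5°] cycloidal, h=17: full span → s += 17 → s = 17.0000
seg 2 [48.5°–87.2°] simple-harmonic, h=-10: θ=80.9° here. β=32.4, B=38.7. -10/2·(1 − cos(π·0.8372)) = -9.3602 → s = 7.6398
seg 2 [48.5°–87.2°] simple-harmonic, h=-10: θ=82.2° here. β=33.7, B=38.7. -10/2·(1 − cos(π·0.8708)) = -9.5938 → s = 7.4062

θ=80.9°: 7.6398
θ=82.2°: 7.4062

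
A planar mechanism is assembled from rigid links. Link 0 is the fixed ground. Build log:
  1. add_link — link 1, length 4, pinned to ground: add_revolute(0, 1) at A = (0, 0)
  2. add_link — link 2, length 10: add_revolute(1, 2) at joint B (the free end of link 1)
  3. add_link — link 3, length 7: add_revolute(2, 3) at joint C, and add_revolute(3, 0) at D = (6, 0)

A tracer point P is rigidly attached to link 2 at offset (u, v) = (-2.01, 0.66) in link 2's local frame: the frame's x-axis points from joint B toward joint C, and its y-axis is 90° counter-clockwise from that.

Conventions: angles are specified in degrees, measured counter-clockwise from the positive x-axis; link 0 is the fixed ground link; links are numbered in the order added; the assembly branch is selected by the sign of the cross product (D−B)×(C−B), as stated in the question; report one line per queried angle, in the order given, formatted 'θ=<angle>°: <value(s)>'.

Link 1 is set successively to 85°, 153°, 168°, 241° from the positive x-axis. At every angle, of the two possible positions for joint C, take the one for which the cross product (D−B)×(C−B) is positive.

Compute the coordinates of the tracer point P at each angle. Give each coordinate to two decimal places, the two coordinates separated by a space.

A=(0,0), D=(6.00,0)
θ=85°: B = A + 4.00·(cos85°, sin85°) = (0.3486, 3.9848)
θ=85°: |BD| = 6.9149
θ=85°: circle(B,10.00) ∩ circle(D,7.00): a=7.1451, h=6.9962
θ=85°:   candidates: C₊=(10.2197,5.5851) cross=48.378; C₋=(2.1565,-5.8504) cross=-48.378
θ=85°:   branch + wants cross > 0 → take C=(10.2197,5.5851) (cross=48.378)
θ=85°: ex = (C−B)/|BC| = (0.9871,0.1600); ey = (-0.1600,0.9871)
θ=85°: P = B + -2.01·ex + 0.66·ey = (-1.7411,4.3146)
θ=153°: B = A + 4.00·(cos153°, sin153°) = (-3.5640, 1.8160)
θ=153°: |BD| = 9.7349
θ=153°: circle(B,10.00) ∩ circle(D,7.00): a=7.4869, h=6.6292
θ=153°:   candidates: C₊=(5.0281,6.9322) cross=64.535; C₋=(2.5548,-6.0935) cross=-64.535
θ=153°:   branch + wants cross > 0 → take C=(5.0281,6.9322) (cross=64.535)
θ=153°: ex = (C−B)/|BC| = (0.8592,0.5116); ey = (-0.5116,0.8592)
θ=153°: P = B + -2.01·ex + 0.66·ey = (-5.6287,1.3547)
θ=168°: B = A + 4.00·(cos168°, sin168°) = (-3.9126, 0.8316)
θ=168°: |BD| = 9.9474
θ=168°: circle(B,10.00) ∩ circle(D,7.00): a=7.5372, h=6.5720
θ=168°:   candidates: C₊=(4.1477,6.7505) cross=65.374; C₋=(3.0488,-6.3475) cross=-65.374
θ=168°:   branch + wants cross > 0 → take C=(4.1477,6.7505) (cross=65.374)
θ=168°: ex = (C−B)/|BC| = (0.8060,0.5919); ey = (-0.5919,0.8060)
θ=168°: P = B + -2.01·ex + 0.66·ey = (-5.9233,0.1739)
θ=241°: B = A + 4.00·(cos241°, sin241°) = (-1.9392, -3.4985)
θ=241°: |BD| = 8.6759
θ=241°: circle(B,10.00) ∩ circle(D,7.00): a=7.2771, h=6.8588
θ=241°:   candidates: C₊=(1.9542,5.7124) cross=59.506; C₋=(7.4858,-6.8405) cross=-59.506
θ=241°:   branch + wants cross > 0 → take C=(1.9542,5.7124) (cross=59.506)
θ=241°: ex = (C−B)/|BC| = (0.3893,0.9211); ey = (-0.9211,0.3893)
θ=241°: P = B + -2.01·ex + 0.66·ey = (-3.3297,-5.0929)

θ=85°: -1.74 4.31
θ=153°: -5.63 1.35
θ=168°: -5.92 0.17
θ=241°: -3.33 -5.09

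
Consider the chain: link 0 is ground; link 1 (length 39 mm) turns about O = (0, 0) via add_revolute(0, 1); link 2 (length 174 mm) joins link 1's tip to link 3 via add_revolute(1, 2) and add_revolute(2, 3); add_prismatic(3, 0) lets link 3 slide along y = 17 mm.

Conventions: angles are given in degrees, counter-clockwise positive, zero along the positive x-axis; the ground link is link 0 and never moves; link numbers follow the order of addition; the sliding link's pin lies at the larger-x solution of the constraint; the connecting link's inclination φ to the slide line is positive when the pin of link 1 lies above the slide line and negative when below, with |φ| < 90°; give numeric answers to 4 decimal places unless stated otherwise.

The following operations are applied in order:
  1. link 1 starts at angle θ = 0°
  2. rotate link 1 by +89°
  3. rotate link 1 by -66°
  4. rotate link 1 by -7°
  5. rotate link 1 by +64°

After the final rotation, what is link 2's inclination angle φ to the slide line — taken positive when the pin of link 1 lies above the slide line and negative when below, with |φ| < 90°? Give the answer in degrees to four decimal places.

geometry: r = 39 mm, L = 174 mm, e = 17 mm; θ starts at 0°
rotate link 1 by +89°: θ ← 0° +89° = 89°
rotate link 1 by -66°: θ ← 89° -66° = 23°
rotate link 1 by -7°: θ ← 23° -7° = 16°
rotate link 1 by +64°: θ ← 16° +64° = 80°
h = r sin θ − e = 38.407502 − 17 = 21.407502
sin φ = h / L = 21.407502 / 174 = 0.12303162
φ = arcsin(0.12303162) = 7.067099°

7.0671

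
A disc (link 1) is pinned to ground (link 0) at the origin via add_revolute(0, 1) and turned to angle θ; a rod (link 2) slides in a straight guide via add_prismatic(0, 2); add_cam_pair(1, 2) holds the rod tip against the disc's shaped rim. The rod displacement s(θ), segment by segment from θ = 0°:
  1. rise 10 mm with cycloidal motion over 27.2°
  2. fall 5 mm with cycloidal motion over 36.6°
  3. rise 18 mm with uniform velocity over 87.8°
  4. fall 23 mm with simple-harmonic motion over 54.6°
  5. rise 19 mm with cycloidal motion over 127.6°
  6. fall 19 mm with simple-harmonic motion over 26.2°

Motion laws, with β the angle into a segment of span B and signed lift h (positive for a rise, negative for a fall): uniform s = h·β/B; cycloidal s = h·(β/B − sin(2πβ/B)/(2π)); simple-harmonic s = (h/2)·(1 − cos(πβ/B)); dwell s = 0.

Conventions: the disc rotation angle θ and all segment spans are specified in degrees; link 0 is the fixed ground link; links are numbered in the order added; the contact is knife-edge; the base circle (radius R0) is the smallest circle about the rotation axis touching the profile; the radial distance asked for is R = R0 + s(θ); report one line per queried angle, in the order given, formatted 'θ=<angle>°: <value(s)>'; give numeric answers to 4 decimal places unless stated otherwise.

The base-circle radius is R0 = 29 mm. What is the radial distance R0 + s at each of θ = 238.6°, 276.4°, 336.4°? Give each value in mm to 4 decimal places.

segment 1 (0° to 27.2°, cycloidal, h = 10) is passed completely: s = 0.0000 + (10) = 10.0000
segment 2 (27.2° to 63.8°, cycloidal, h = -5) is passed completely: s = 10.0000 + (-5) = 5.0000
segment 3 (63.8° to 151.6°, uniform, h = 18) is passed completely: s = 5.0000 + (18) = 23.0000
segment 4 (151.6° to 206.2°, simple-harmonic, h = -23) is passed completely: s = 23.0000 + (-23) = 0.0000
θ = 238.6° falls in segment 5 (206.2° to 333.8°, cycloidal, h = 19): β = 238.6 − 206.2 = 32.4°, B = 127.6°; Δs = 19·(0.2539 − sin(2π·0.2539)/(2π)) = 1.8014; s = 0.0000 + 1.8014 = 1.8014
θ = 276.4° falls in segment 5 (206.2° to 333.8°, cycloidal, h = 19): β = 276.4 − 206.2 = 70.2°, B = 127.6°; Δs = 19·(0.5502 − sin(2π·0.5502)/(2π)) = 11.3903; s = 0.0000 + 11.3903 = 11.3903
segment 5 (206.2° to 333.8°, cycloidal, h = 19) is passed completely: s = 0.0000 + (19) = 19.0000
θ = 336.4° falls in segment 6 (333.8° to 360°, simple-harmonic, h = -19): β = 336.4 − 333.8 = 2.6°, B = 26.2°; Δs = -19/2·(1 − cos(π·0.0992)) = -0.4579; s = 19.0000 − 0.4579 = 18.5421
θ=238.6°: R = R0 + s = 29 + 1.8014 = 30.8014
θ=276.4°: R = R0 + s = 29 + 11.3903 = 40.3903
θ=336.4°: R = R0 + s = 29 + 18.5421 = 47.5421

θ=238.6°: 30.8014
θ=276.4°: 40.3903
θ=336.4°: 47.5421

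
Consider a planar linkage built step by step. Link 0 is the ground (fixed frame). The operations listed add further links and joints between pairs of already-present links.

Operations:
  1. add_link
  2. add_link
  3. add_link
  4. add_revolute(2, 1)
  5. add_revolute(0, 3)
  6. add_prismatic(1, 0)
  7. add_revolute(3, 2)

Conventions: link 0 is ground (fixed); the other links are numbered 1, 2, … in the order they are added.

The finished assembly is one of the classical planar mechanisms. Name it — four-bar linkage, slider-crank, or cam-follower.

links: 4 (incl. ground); joints: 3 revolute, 1 prismatic, 0 higher (cam) pair, forming one closed loop
4 links, 3 revolutes + 1 prismatic in one loop → slider-crank

slider-crank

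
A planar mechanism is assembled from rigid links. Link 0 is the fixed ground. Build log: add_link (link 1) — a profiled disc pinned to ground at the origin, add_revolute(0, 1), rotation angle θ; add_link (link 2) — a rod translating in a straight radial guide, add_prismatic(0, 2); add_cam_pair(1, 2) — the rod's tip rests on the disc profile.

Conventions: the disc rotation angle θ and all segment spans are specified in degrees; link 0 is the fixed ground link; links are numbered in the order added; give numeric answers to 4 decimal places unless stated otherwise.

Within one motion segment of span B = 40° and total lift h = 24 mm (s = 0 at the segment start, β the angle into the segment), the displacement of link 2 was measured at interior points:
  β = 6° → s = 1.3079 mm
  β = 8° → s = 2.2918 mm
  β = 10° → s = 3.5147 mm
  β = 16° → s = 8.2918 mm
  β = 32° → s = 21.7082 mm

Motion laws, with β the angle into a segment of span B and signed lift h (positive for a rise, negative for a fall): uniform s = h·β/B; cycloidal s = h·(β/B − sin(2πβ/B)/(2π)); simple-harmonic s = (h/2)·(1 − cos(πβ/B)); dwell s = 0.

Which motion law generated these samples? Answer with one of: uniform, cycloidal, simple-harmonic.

candidates at β/B = r: uniform s = h·r (linear in β); cycloidal s = h·(r − sin(2πr)/(2π)); simple-harmonic s = (h/2)(1 − cos(πr))
β=6°: printed 1.3079 | uniform 3.6000, cycloidal 0.5098, simple-harmonic 1.3079
β=8°: printed 2.2918 | uniform 4.8000, cycloidal 1.1672, simple-harmonic 2.2918
β=10°: printed 3.5147 | uniform 6.0000, cycloidal 2.1803, simple-harmonic 3.5147
β=16°: printed 8.2918 | uniform 9.6000, cycloidal 7.3548, simple-harmonic 8.2918
β=32°: printed 21.7082 | uniform 19.2000, cycloidal 22.8328, simple-harmonic 21.7082
only one law matches every sample → simple-harmonic

simple-harmonic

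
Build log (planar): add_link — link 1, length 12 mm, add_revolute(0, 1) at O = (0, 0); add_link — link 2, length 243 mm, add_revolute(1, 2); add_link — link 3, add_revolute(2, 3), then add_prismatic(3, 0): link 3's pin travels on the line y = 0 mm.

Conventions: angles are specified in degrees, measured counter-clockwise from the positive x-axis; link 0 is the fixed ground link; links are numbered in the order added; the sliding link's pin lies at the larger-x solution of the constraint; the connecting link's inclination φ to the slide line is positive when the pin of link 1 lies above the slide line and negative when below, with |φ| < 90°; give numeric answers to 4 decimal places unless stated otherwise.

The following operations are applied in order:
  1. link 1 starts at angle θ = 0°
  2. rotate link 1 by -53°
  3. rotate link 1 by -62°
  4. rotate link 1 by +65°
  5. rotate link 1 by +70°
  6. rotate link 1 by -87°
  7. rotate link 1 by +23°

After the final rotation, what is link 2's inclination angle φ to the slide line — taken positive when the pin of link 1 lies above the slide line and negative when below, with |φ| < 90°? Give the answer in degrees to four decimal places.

geometry: r = 12 mm, L = 243 mm, e = 0 mm; θ starts at 0°
rotate link 1 by -53°: θ ← 0° -53° = -53°
rotate link 1 by -62°: θ ← -53° -62° = -115°
rotate link 1 by +65°: θ ← -115° +65° = -50°
rotate link 1 by +70°: θ ← -50° +70° = 20°
rotate link 1 by -87°: θ ← 20° -87° = -67°
rotate link 1 by +23°: θ ← -67° +23° = -44°
h = r sin θ − e = -8.335900 − 0 = -8.335900
sin φ = h / L = -8.335900 / 243 = -0.03430412
φ = arcsin(-0.03430412) = -1.965867°

-1.9659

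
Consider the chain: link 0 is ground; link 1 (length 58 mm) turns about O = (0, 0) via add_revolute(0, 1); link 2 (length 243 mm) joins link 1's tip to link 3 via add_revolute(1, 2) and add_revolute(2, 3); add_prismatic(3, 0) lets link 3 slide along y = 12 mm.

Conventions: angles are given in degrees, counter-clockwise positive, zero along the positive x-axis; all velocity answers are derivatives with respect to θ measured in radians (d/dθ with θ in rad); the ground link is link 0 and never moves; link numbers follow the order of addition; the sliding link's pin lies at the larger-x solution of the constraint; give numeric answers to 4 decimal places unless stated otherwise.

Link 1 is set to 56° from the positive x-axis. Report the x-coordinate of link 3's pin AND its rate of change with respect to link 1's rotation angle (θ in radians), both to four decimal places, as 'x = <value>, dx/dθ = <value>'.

geometry: r = 58 mm, L = 243 mm, e = 12 mm
crank pin P = (r cos θ, r sin θ) = (32.433188, 48.084179)
h = r sin θ − e = 48.084179 − 12 = 36.084179
x = r cos θ + √(L² − h²) = 32.433188 + 240.305913 = 272.739102
dx/dθ = −r sin θ − h·r cos θ/√(L² − h²) (θ in radians; h = 36.084179) = -52.954326

x = 272.7391, dx/dθ = -52.9543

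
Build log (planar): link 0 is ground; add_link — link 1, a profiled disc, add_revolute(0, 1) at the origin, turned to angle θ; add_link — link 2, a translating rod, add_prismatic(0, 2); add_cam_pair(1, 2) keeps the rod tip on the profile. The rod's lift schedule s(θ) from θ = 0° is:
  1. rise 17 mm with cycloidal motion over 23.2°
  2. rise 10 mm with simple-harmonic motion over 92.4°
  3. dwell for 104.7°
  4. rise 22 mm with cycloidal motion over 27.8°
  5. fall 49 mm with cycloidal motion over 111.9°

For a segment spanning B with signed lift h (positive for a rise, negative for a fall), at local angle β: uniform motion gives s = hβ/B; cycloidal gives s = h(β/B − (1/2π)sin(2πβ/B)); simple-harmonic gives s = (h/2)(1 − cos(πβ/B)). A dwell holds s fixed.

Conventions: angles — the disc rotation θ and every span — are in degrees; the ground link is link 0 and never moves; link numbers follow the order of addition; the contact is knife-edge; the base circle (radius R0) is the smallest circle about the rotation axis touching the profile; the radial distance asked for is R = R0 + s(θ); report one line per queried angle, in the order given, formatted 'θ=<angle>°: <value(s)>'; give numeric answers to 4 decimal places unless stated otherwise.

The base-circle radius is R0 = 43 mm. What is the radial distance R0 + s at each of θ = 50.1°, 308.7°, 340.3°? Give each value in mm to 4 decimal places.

seg 1 [0°–23.2°] cycloidal, h=17: full span → s += 17 → s = 17.0000
seg 2 [23.2°–115.6°] simple-harmonic, h=10: θ=50.1° here. β=26.9, B=92.4. 10/2·(1 − cos(π·0.2911)) = 1.9495 → s = 18.9495
seg 2 [23.2°–115.6°] simple-harmonic, h=10: full span → s += 10 → s = 27.0000
seg 3 [115.6°–220.3°] dwell: s stays 27.0000
seg 4 [220.3°–248.1°] cycloidal, h=22: full span → s += 22 → s = 49.0000
seg 5 [248.1°–360°] cycloidal, h=-49: θ=308.7° here. β=60.6, B=111.9. -49·(0.5416 − sin(2π·0.5416)/(2π)) = -28.5493 → s = 20.4507
seg 5 [248.1°–360°] cycloidal, h=-49: θ=340.3° here. β=92.2, B=111.9. -49·(0.8239 − sin(2π·0.8239)/(2π)) = -47.3454 → s = 1.6546
θ=50.1°: R = R0 + s = 43 + 18.9495 = 61.9495
θ=308.7°: R = R0 + s = 43 + 20.4507 = 63.4507
θ=340.3°: R = R0 + s = 43 + 1.6546 = 44.6546

θ=50.1°: 61.9495
θ=308.7°: 63.4507
θ=340.3°: 44.6546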